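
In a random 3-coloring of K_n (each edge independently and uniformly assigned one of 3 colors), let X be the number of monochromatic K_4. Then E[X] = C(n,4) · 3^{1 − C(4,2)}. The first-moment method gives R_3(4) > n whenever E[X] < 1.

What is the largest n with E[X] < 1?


We need C(n, 4) · 3^{1 − 6} < 1, i.e. C(n, 4) < 3^{6 − 1} = 243.
Check values of n near the boundary:
  n = 4: C(4, 4) = 1; 1 < 243? YES
  n = 5: C(5, 4) = 5; 5 < 243? YES
  n = 6: C(6, 4) = 15; 15 < 243? YES
  n = 7: C(7, 4) = 35; 35 < 243? YES
  n = 8: C(8, 4) = 70; 70 < 243? YES
  n = 9: C(9, 4) = 126; 126 < 243? YES
  n = 10: C(10, 4) = 210; 210 < 243? YES
  n = 11: C(11, 4) = 330; 330 < 243? NO
  n = 12: C(12, 4) = 495; 495 < 243? NO
  n = 13: C(13, 4) = 715; 715 < 243? NO
The largest n with C(n, 4) < 243 is n = 10 (where E[X] = 70/81 ≈ 0.86420). Hence R_3(4) > 10, i.e. R_3(4) ≥ 11.

Largest n = 10; hence R_3(4) > 10.


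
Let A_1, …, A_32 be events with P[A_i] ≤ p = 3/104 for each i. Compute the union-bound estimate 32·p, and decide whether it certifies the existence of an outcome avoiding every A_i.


Union bound: P[∪_{i=1}^{32} A_i] ≤ Σ_i P[A_i] ≤ 32·p = 32·(3/104) = 12/13.
Numerically: 12/13 ≈ 0.9231.
Is 12/13 < 1? YES.
Since P[∪ A_i] ≤ 12/13 < 1, the complement has P[∩ A_i^c] ≥ 1 − 12/13 = 1/13 > 0, so some outcome avoids every A_i.

32·p = 12/13 ≈ 0.9231; existence CERTIFIED by the union bound.


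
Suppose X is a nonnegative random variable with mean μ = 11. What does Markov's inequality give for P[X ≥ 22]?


μ = E[X] = 11, a = 22.
Markov: P[X ≥ 22] ≤ μ/a = (11)/22 = 1/2.
Numerically: ≈ 0.500.
(Since a = 22 > μ = 11.000, the bound 1/2 is < 1 and informative.)

P[X ≥ 22] ≤ 1/2 ≈ 0.500.


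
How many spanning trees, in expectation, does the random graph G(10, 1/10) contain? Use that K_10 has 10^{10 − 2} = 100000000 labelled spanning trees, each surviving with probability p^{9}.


K_10 has 10^{10 − 2} = 100000000 labelled spanning trees.
For each such spanning tree H, let X_H = 1 if all 9 edges of H are present in G. Then P[X_H = 1] = p^{9} = (1/10)^{9} = 1/1000000000.
Summing the indicators: E[X] = Σ_H E[X_H] = 100000000 · p^{9} = 100000000 · 1/1000000000 = 1/10.
Numerically: E[X] ≈ 0.1.

E[X] = 100000000 · (1/10)^{9} = 1/10 ≈ 0.1.


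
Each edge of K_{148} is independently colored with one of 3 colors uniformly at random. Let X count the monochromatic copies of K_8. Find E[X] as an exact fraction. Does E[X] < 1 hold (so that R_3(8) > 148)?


E[X] = C(148, 8) · 3^{1 − 28} = 4709614623714 · 3^{−27} = 4709614623714/7625597484987.
As a reduced fraction: E[X] = 523290513746/847288609443 ≈ 0.617606.
Is E[X] < 1? YES.
Since E[X] < 1, there exists a 3-coloring of K_{148} with no monochromatic K_8; hence R_3(8) > 148.

E[X] = 523290513746/847288609443 ≈ 0.617606; E[X] < 1, so R_3(8) > 148.


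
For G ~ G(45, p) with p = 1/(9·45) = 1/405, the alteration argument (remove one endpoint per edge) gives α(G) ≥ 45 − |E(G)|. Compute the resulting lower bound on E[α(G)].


E[|E(G)|] = C(45, 2)·p = 990 · (1/405) = 22/9.
E[α(G)] ≥ n − E[|E(G)|] = 45 − 22/9 = 383/9.
Numerically: ≈ 42.55556.
(This is only a lower bound; the true E[α(G)] may be larger.)

E[α(G)] ≥ 383/9 ≈ 42.55556.


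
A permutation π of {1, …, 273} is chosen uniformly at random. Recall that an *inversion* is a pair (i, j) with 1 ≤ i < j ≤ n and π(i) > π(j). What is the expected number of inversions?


Write X = Σ X_I over the C(273, 2) = 37128 pairs i < j, with X_I the indicator of one inversion.
There are 37128 indicators.
For each fixed pair i < j, the values π(i) and π(j) are two distinct elements of {1, …, 273} in uniformly random order; by symmetry P[π(i) > π(j)] = 1/2.
By linearity: E[X] = 37128 · (1/2) = C(273, 2) · (1/2) = 37128/2 = 18564 ≈ 18564.000000.

E[X] = 18564 = 18564.000000.


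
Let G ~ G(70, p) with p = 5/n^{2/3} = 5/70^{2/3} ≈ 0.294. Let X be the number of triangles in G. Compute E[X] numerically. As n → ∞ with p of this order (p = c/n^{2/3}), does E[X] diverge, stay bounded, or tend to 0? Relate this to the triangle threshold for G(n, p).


Number of potential triangles: C(70, 3) = 54740.
Each occurs with probability p³ ≈ (0.294)³ ≈ 2.55102e-02.
By linearity: E[X] = C(70, 3)·p³ ≈ 54740 · 2.55102e-02 ≈ 1396.429.
Since α = 2/3 < 1, p = c/n^{2/3} ≫ 1/n is above the triangle threshold p ~ 1/n. Asymptotically E[X] ~ (c³/6)·n^{3(1−α)} = (5³/6)·n^{1} → ∞; triangles are abundant w.h.p.

E[X] ≈ 1396.429; in regime p = Θ(1/n^{2/3}) E[X] diverges (above the triangle threshold p ~ 1/n).


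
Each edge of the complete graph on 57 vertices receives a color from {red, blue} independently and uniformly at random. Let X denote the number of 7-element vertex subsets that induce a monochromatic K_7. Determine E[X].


Let X = Σ_S X_S over the C(57, 7) = 264385836 subsets S of size 7, where X_S = 1 if the K_7 on S is monochromatic.
For a fixed S, the K_7 on S has C(7, 2) = 21 edges. P[all 21 edges red] = (1/2)^21, and likewise for blue, so P[monochromatic] = 2·(1/2)^21 = 2^{1 − 21} = 1/1048576.
By linearity: E[X] = C(57, 7) · 2^{1 − 21} = 264385836 · 1/1048576 = 66096459/262144.
Numerically: E[X] ≈ 252.138.

E[X] = C(57,7)·2^(1−C(7,2)) = 66096459/262144 ≈ 252.138.


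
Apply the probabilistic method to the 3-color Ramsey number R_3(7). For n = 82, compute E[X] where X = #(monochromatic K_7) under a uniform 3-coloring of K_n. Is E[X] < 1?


E[X] = C(82, 7) · 3^{1 − 21} = 3801756816 · 3^{−20} = 3801756816/3486784401.
As a reduced fraction: E[X] = 140805808/129140163 ≈ 1.09033.
Is E[X] < 1? NO.
Since E[X] ≥ 1, the first-moment bound is inconclusive at n = 82; it does NOT by itself certify R_3(7) > 82.

E[X] = 140805808/129140163 ≈ 1.09033; E[X] ≥ 1; first-moment method inconclusive here.


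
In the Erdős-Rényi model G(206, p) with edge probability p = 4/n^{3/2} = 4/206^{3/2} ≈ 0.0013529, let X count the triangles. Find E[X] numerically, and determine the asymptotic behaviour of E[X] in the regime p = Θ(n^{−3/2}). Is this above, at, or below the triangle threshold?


Number of potential triangles: C(206, 3) = 1435820.
Each occurs with probability p³ ≈ (0.0013529)³ ≈ 2.4761530e-09.
By linearity: E[X] = C(206, 3)·p³ ≈ 1435820 · 2.4761530e-09 ≈ 0.00356.
Since α = 3/2 > 1, p = c/n^{3/2} = o(1/n) is below the triangle threshold p ~ 1/n. Asymptotically E[X] ~ (c³/6)·n^{3(1−α)} = (4³/6)·n^{-1.5} → 0, so by Markov's inequality G has no triangles w.h.p.

E[X] ≈ 0.00356; in regime p = Θ(1/n^{3/2}) E[X] tends to 0 (below the triangle threshold p ~ 1/n).


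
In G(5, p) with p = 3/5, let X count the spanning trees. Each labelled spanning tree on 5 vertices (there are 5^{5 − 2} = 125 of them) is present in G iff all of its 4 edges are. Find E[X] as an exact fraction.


K_5 has 5^{5 − 2} = 125 labelled spanning trees.
For each such spanning tree H, let X_H = 1 if all 4 edges of H are present in G. Then P[X_H = 1] = p^{4} = (3/5)^{4} = 81/625.
By linearity of expectation: E[X] = Σ_H E[X_H] = 125 · p^{4} = 125 · 81/625 = 81/5.
Numerically: E[X] ≈ 16.2.

E[X] = 125 · (3/5)^{4} = 81/5 ≈ 16.2.


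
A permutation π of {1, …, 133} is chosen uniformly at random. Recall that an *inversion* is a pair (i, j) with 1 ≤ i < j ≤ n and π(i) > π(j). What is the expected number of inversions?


Write X = Σ X_I over the C(133, 2) = 8778 pairs i < j, with X_I the indicator of one inversion.
There are 8778 indicators.
For each fixed pair i < j, the values π(i) and π(j) are two distinct elements of {1, …, 133} in uniformly random order; by symmetry P[π(i) > π(j)] = 1/2.
By linearity: E[X] = 8778 · (1/2) = C(133, 2) · (1/2) = 8778/2 = 4389 ≈ 4389.0000.

E[X] = 4389 = 4389.0000.


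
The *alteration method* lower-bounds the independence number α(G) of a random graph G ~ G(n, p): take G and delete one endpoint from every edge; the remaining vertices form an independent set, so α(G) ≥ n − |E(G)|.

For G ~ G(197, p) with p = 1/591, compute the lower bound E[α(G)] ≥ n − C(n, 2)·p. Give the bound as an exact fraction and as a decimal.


E[|E(G)|] = C(197, 2)·p = 19306 · (1/591) = 98/3.
E[α(G)] ≥ n − E[|E(G)|] = 197 − 98/3 = 493/3.
Numerically: ≈ 164.33333.
(This is only a lower bound; the true E[α(G)] may be larger.)

E[α(G)] ≥ 493/3 ≈ 164.33333.


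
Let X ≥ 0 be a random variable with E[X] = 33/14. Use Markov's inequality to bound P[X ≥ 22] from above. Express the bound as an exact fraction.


μ = E[X] = 33/14, a = 22.
Markov: P[X ≥ 22] ≤ μ/a = (33/14)/22 = 3/28.
Numerically: ≈ 0.107143.
(Since a = 22 > μ = 2.357143, the bound 3/28 is < 1 and informative.)

P[X ≥ 22] ≤ 3/28 ≈ 0.107143.


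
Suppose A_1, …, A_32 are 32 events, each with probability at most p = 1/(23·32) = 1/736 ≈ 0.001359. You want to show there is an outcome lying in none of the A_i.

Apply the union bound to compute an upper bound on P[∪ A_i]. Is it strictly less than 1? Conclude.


Union bound: P[∪_{i=1}^{32} A_i] ≤ Σ_i P[A_i] ≤ 32·p = 32·(1/736) = 1/23.
Numerically: 1/23 ≈ 0.043478.
Is 1/23 < 1? YES.
Since P[∪ A_i] ≤ 1/23 < 1, the complement has P[∩ A_i^c] ≥ 1 − 1/23 = 22/23 > 0, so some outcome avoids every A_i.

32·p = 1/23 ≈ 0.043478; existence CERTIFIED by the union bound.


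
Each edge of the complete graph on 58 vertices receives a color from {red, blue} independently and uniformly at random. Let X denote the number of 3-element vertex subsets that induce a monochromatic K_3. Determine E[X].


Let X = Σ_S X_S over the C(58, 3) = 30856 subsets S of size 3, where X_S = 1 if the K_3 on S is monochromatic.
For a fixed S, the K_3 on S has C(3, 2) = 3 edges. P[all 3 edges red] = (1/2)^3, and likewise for blue, so P[monochromatic] = 2·(1/2)^3 = 2^{1 − 3} = 1/4.
By linearity: E[X] = C(58, 3) · 2^{1 − 3} = 30856 · 1/4 = 7714.
Numerically: E[X] ≈ 7714.00000.

E[X] = C(58,3)·2^(1−C(3,2)) = 7714 ≈ 7714.00000.


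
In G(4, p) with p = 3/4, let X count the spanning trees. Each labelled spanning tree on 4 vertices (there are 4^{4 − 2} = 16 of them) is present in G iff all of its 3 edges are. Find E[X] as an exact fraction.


K_4 has 4^{4 − 2} = 16 labelled spanning trees.
For each such spanning tree H, let X_H = 1 if all 3 edges of H are present in G. Then P[X_H = 1] = p^{3} = (3/4)^{3} = 27/64.
By linearity: E[X] = Σ_H E[X_H] = 16 · p^{3} = 16 · 27/64 = 27/4.
Numerically: E[X] ≈ 6.75.

E[X] = 16 · (3/4)^{3} = 27/4 ≈ 6.75.


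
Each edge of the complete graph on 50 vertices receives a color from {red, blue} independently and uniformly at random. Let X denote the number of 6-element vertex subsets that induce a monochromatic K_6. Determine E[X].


Let X = Σ_S X_S over the C(50, 6) = 15890700 subsets S of size 6, where X_S = 1 if the K_6 on S is monochromatic.
For a fixed S, the K_6 on S has C(6, 2) = 15 edges. P[all 15 edges red] = (1/2)^15, and likewise for blue, so P[monochromatic] = 2·(1/2)^15 = 2^{1 − 15} = 1/16384.
Summing: E[X] = C(50, 6) · 2^{1 − 15} = 15890700 · 1/16384 = 3972675/4096.
Numerically: E[X] ≈ 969.891357.

E[X] = C(50,6)·2^(1−C(6,2)) = 3972675/4096 ≈ 969.891357.


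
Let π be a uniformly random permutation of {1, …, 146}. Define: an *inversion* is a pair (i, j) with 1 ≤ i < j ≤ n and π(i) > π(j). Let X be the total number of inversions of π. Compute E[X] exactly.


Write X = Σ X_I over the C(146, 2) = 10585 pairs i < j, with X_I the indicator of one inversion.
There are 10585 indicators.
For each fixed pair i < j, the values π(i) and π(j) are two distinct elements of {1, …, 146} in uniformly random order; by symmetry P[π(i) > π(j)] = 1/2.
By linearity: E[X] = 10585 · (1/2) = C(146, 2) · (1/2) = 10585/2 = 10585/2 ≈ 5292.500000.

E[X] = 10585/2 = 5292.500000.


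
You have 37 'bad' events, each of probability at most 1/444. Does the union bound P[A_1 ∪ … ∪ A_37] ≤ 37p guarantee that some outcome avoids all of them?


Union bound: P[∪_{i=1}^{37} A_i] ≤ Σ_i P[A_i] ≤ 37·p = 37·(1/444) = 1/12.
Numerically: 1/12 ≈ 0.0833.
Is 1/12 < 1? YES.
Since P[∪ A_i] ≤ 1/12 < 1, the complement has P[∩ A_i^c] ≥ 1 − 1/12 = 11/12 > 0, so some outcome avoids every A_i.

37·p = 1/12 ≈ 0.0833; existence CERTIFIED by the union bound.


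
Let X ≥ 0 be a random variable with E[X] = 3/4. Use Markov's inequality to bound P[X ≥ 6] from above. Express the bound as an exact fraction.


μ = E[X] = 3/4, a = 6.
Markov: P[X ≥ 6] ≤ μ/a = (3/4)/6 = 1/8.
Numerically: ≈ 0.125.
(Since a = 6 > μ = 0.750, the bound 1/8 is < 1 and informative.)

P[X ≥ 6] ≤ 1/8 ≈ 0.125.


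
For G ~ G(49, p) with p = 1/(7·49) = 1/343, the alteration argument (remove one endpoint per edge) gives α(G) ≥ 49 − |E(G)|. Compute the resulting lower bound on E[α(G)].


E[|E(G)|] = C(49, 2)·p = 1176 · (1/343) = 24/7.
E[α(G)] ≥ n − E[|E(G)|] = 49 − 24/7 = 319/7.
Numerically: ≈ 45.571429.
(This is only a lower bound; the true E[α(G)] may be larger.)

E[α(G)] ≥ 319/7 ≈ 45.571429.


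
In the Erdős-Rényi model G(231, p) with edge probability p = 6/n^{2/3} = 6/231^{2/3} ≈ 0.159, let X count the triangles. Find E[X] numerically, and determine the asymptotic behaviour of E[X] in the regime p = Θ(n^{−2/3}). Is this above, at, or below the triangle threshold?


Number of potential triangles: C(231, 3) = 2027795.
Each occurs with probability p³ ≈ (0.159)³ ≈ 4.04790e-03.
By linearity: E[X] = C(231, 3)·p³ ≈ 2027795 · 4.04790e-03 ≈ 8208.312.
Since α = 2/3 < 1, p = c/n^{2/3} ≫ 1/n is above the triangle threshold p ~ 1/n. Asymptotically E[X] ~ (c³/6)·n^{3(1−α)} = (6³/6)·n^{1} → ∞; triangles are abundant w.h.p.

E[X] ≈ 8208.312; in regime p = Θ(1/n^{2/3}) E[X] diverges (above the triangle threshold p ~ 1/n).


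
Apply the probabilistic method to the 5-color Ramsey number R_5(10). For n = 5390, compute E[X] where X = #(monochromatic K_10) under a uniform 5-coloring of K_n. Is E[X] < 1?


E[X] = C(5390, 10) · 5^{1 − 45} = 5655833965919099070255434039753 · 5^{−44} = 5655833965919099070255434039753/5684341886080801486968994140625.
As a reduced fraction: E[X] = 5655833965919099070255434039753/5684341886080801486968994140625 ≈ 0.994985.
Is E[X] < 1? YES.
Since E[X] < 1, there exists a 5-coloring of K_{5390} with no monochromatic K_10; hence R_5(10) > 5390.

E[X] = 5655833965919099070255434039753/5684341886080801486968994140625 ≈ 0.994985; E[X] < 1, so R_5(10) > 5390.


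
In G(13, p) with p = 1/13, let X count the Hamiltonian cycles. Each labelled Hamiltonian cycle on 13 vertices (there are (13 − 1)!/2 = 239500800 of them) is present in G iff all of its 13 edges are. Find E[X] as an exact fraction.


K_13 has (13 − 1)!/2 = 239500800 labelled Hamiltonian cycles.
For each such Hamiltonian cycle H, let X_H = 1 if all 13 edges of H are present in G. Then P[X_H = 1] = p^{13} = (1/13)^{13} = 1/302875106592253.
By linearity of expectation: E[X] = Σ_H E[X_H] = 239500800 · p^{13} = 239500800 · 1/302875106592253 = 239500800/302875106592253.
Numerically: E[X] ≈ 7.91e-07.

E[X] = 239500800 · (1/13)^{13} = 239500800/302875106592253 ≈ 7.91e-07.


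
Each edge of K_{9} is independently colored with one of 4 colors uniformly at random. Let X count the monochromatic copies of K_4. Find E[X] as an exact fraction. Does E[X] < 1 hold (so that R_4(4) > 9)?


E[X] = C(9, 4) · 4^{1 − 6} = 126 · 4^{−5} = 126/1024.
As a reduced fraction: E[X] = 63/512 ≈ 0.1230469.
Is E[X] < 1? YES.
Since E[X] < 1, there exists a 4-coloring of K_{9} with no monochromatic K_4; hence R_4(4) > 9.

E[X] = 63/512 ≈ 0.1230469; E[X] < 1, so R_4(4) > 9.


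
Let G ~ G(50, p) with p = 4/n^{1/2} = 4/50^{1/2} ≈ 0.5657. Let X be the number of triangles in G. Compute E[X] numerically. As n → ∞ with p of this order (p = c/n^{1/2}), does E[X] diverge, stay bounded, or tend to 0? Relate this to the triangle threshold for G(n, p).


Number of potential triangles: C(50, 3) = 19600.
Each occurs with probability p³ ≈ (0.5657)³ ≈ 1.810193e-01.
By linearity: E[X] = C(50, 3)·p³ ≈ 19600 · 1.810193e-01 ≈ 3547.9790.
Since α = 1/2 < 1, p = c/n^{1/2} ≫ 1/n is above the triangle threshold p ~ 1/n. Asymptotically E[X] ~ (c³/6)·n^{3(1−α)} = (4³/6)·n^{1.5} → ∞; triangles are abundant w.h.p.

E[X] ≈ 3547.9790; in regime p = Θ(1/n^{1/2}) E[X] diverges (above the triangle threshold p ~ 1/n).


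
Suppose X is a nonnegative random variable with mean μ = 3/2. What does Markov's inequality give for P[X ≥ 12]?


μ = E[X] = 3/2, a = 12.
Markov: P[X ≥ 12] ≤ μ/a = (3/2)/12 = 1/8.
Numerically: ≈ 0.1250.
(Since a = 12 > μ = 1.5000, the bound 1/8 is < 1 and informative.)

P[X ≥ 12] ≤ 1/8 ≈ 0.1250.


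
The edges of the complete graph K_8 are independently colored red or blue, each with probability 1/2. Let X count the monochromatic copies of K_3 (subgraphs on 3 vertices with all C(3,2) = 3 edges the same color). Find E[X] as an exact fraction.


Let X = Σ_S X_S over the C(8, 3) = 56 subsets S of size 3, where X_S = 1 if the K_3 on S is monochromatic.
For a fixed S, the K_3 on S has C(3, 2) = 3 edges. P[all 3 edges red] = (1/2)^3, and likewise for blue, so P[monochromatic] = 2·(1/2)^3 = 2^{1 − 3} = 1/4.
By linearity of expectation: E[X] = C(8, 3) · 2^{1 − 3} = 56 · 1/4 = 14.
Numerically: E[X] ≈ 14.00000.

E[X] = C(8,3)·2^(1−C(3,2)) = 14 ≈ 14.00000.


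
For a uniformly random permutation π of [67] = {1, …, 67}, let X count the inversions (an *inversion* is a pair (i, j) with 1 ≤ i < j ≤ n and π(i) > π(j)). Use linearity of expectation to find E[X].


Write X = Σ X_I over the C(67, 2) = 2211 pairs i < j, with X_I the indicator of one inversion.
There are 2211 indicators.
For each fixed pair i < j, the values π(i) and π(j) are two distinct elements of {1, …, 67} in uniformly random order; by symmetry P[π(i) > π(j)] = 1/2.
By linearity: E[X] = 2211 · (1/2) = C(67, 2) · (1/2) = 2211/2 = 2211/2 ≈ 1105.50000.

E[X] = 2211/2 = 1105.50000.


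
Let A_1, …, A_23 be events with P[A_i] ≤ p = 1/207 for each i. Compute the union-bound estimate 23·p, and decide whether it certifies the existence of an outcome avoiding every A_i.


Union bound: P[∪_{i=1}^{23} A_i] ≤ Σ_i P[A_i] ≤ 23·p = 23·(1/207) = 1/9.
Numerically: 1/9 ≈ 0.1111.
Is 1/9 < 1? YES.
Since P[∪ A_i] ≤ 1/9 < 1, the complement has P[∩ A_i^c] ≥ 1 − 1/9 = 8/9 > 0, so some outcome avoids every A_i.

23·p = 1/9 ≈ 0.1111; existence CERTIFIED by the union bound.


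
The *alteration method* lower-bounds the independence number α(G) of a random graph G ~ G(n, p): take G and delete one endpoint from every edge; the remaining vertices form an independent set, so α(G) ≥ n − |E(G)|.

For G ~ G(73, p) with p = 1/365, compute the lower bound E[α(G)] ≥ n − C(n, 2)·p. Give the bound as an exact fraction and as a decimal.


E[|E(G)|] = C(73, 2)·p = 2628 · (1/365) = 36/5.
E[α(G)] ≥ n − E[|E(G)|] = 73 − 36/5 = 329/5.
Numerically: ≈ 65.800000.
(This is only a lower bound; the true E[α(G)] may be larger.)

E[α(G)] ≥ 329/5 ≈ 65.800000.


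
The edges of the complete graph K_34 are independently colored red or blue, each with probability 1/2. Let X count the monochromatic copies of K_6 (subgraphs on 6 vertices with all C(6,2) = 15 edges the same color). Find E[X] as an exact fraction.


Let X = Σ_S X_S over the C(34, 6) = 1344904 subsets S of size 6, where X_S = 1 if the K_6 on S is monochromatic.
For a fixed S, the K_6 on S has C(6, 2) = 15 edges. P[all 15 edges red] = (1/2)^15, and likewise for blue, so P[monochromatic] = 2·(1/2)^15 = 2^{1 − 15} = 1/16384.
By linearity of expectation: E[X] = C(34, 6) · 2^{1 − 15} = 1344904 · 1/16384 = 168113/2048.
Numerically: E[X] ≈ 82.0864.

E[X] = C(34,6)·2^(1−C(6,2)) = 168113/2048 ≈ 82.0864.


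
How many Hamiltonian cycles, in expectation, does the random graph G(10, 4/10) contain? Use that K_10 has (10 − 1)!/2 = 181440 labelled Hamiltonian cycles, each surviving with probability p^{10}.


K_10 has (10 − 1)!/2 = 181440 labelled Hamiltonian cycles.
For each such Hamiltonian cycle H, let X_H = 1 if all 10 edges of H are present in G. Then P[X_H = 1] = p^{10} = (2/5)^{10} = 1024/9765625.
By linearity of expectation: E[X] = Σ_H E[X_H] = 181440 · p^{10} = 181440 · 1024/9765625 = 37158912/1953125.
Numerically: E[X] ≈ 19.0254.

E[X] = 181440 · (2/5)^{10} = 37158912/1953125 ≈ 19.0254.


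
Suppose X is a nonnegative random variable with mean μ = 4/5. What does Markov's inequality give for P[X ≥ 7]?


μ = E[X] = 4/5, a = 7.
Markov: P[X ≥ 7] ≤ μ/a = (4/5)/7 = 4/35.
Numerically: ≈ 0.1143.
(Since a = 7 > μ = 0.8000, the bound 4/35 is < 1 and informative.)

P[X ≥ 7] ≤ 4/35 ≈ 0.1143.


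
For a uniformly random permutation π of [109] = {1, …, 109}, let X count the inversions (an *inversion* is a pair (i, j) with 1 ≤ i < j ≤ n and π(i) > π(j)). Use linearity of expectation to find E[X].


Write X = Σ X_I over the C(109, 2) = 5886 pairs i < j, with X_I the indicator of one inversion.
There are 5886 indicators.
For each fixed pair i < j, the values π(i) and π(j) are two distinct elements of {1, …, 109} in uniformly random order; by symmetry P[π(i) > π(j)] = 1/2.
By linearity: E[X] = 5886 · (1/2) = C(109, 2) · (1/2) = 5886/2 = 2943 ≈ 2943.0000.

E[X] = 2943 = 2943.0000.


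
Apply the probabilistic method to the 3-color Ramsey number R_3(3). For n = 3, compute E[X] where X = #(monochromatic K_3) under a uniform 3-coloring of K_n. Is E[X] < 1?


E[X] = C(3, 3) · 3^{1 − 3} = 1 · 3^{−2} = 1/9.
As a reduced fraction: E[X] = 1/9 ≈ 0.111.
Is E[X] < 1? YES.
Since E[X] < 1, there exists a 3-coloring of K_{3} with no monochromatic K_3; hence R_3(3) > 3.

E[X] = 1/9 ≈ 0.111; E[X] < 1, so R_3(3) > 3.


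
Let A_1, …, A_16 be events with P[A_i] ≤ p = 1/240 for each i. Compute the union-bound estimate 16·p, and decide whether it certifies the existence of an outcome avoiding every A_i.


Union bound: P[∪_{i=1}^{16} A_i] ≤ Σ_i P[A_i] ≤ 16·p = 16·(1/240) = 1/15.
Numerically: 1/15 ≈ 0.0666667.
Is 1/15 < 1? YES.
Since P[∪ A_i] ≤ 1/15 < 1, the complement has P[∩ A_i^c] ≥ 1 − 1/15 = 14/15 > 0, so some outcome avoids every A_i.

16·p = 1/15 ≈ 0.0666667; existence CERTIFIED by the union bound.


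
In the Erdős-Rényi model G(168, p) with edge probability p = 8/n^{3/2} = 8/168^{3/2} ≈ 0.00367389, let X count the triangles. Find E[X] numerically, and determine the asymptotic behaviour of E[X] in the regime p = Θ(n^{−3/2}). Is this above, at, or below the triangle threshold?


Number of potential triangles: C(168, 3) = 776216.
Each occurs with probability p³ ≈ (0.00367389)³ ≈ 4.95881828e-08.
By linearity: E[X] = C(168, 3)·p³ ≈ 776216 · 4.95881828e-08 ≈ 0.038491.
Since α = 3/2 > 1, p = c/n^{3/2} = o(1/n) is below the triangle threshold p ~ 1/n. Asymptotically E[X] ~ (c³/6)·n^{3(1−α)} = (8³/6)·n^{-1.5} → 0, so by Markov's inequality G has no triangles w.h.p.

E[X] ≈ 0.038491; in regime p = Θ(1/n^{3/2}) E[X] tends to 0 (below the triangle threshold p ~ 1/n).


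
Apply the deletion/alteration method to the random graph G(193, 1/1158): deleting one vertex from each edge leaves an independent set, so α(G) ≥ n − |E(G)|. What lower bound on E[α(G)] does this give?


E[|E(G)|] = C(193, 2)·p = 18528 · (1/1158) = 16.
E[α(G)] ≥ n − E[|E(G)|] = 193 − 16 = 177.
Numerically: ≈ 177.000000.
(This is only a lower bound; the true E[α(G)] may be larger.)

E[α(G)] ≥ 177 ≈ 177.000000.


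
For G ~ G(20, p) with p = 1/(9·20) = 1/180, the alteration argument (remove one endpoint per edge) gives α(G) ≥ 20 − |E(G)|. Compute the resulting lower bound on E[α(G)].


E[|E(G)|] = C(20, 2)·p = 190 · (1/180) = 19/18.
E[α(G)] ≥ n − E[|E(G)|] = 20 − 19/18 = 341/18.
Numerically: ≈ 18.944.
(This is only a lower bound; the true E[α(G)] may be larger.)

E[α(G)] ≥ 341/18 ≈ 18.944.


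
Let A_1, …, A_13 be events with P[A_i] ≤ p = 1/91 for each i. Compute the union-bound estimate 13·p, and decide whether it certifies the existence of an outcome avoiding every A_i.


Union bound: P[∪_{i=1}^{13} A_i] ≤ Σ_i P[A_i] ≤ 13·p = 13·(1/91) = 1/7.
Numerically: 1/7 ≈ 0.142857.
Is 1/7 < 1? YES.
Since P[∪ A_i] ≤ 1/7 < 1, the complement has P[∩ A_i^c] ≥ 1 − 1/7 = 6/7 > 0, so some outcome avoids every A_i.

13·p = 1/7 ≈ 0.142857; existence CERTIFIED by the union bound.


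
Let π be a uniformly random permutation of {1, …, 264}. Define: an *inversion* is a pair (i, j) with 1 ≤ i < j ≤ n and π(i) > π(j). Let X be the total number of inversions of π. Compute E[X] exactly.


Write X = Σ X_I over the C(264, 2) = 34716 pairs i < j, with X_I the indicator of one inversion.
There are 34716 indicators.
For each fixed pair i < j, the values π(i) and π(j) are two distinct elements of {1, …, 264} in uniformly random order; by symmetry P[π(i) > π(j)] = 1/2.
By linearity: E[X] = 34716 · (1/2) = C(264, 2) · (1/2) = 34716/2 = 17358 ≈ 17358.0000.

E[X] = 17358 = 17358.0000.


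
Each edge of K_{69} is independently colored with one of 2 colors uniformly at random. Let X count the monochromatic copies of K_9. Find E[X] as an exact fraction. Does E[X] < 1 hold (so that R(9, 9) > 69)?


E[X] = C(69, 9) · 2^{1 − 36} = 56672074888 · 2^{−35} = 56672074888/34359738368.
As a reduced fraction: E[X] = 7084009361/4294967296 ≈ 1.64937.
Is E[X] < 1? NO.
Since E[X] ≥ 1, the first-moment bound is inconclusive at n = 69; it does NOT by itself certify R(9, 9) > 69.

E[X] = 7084009361/4294967296 ≈ 1.64937; E[X] ≥ 1; first-moment method inconclusive here.


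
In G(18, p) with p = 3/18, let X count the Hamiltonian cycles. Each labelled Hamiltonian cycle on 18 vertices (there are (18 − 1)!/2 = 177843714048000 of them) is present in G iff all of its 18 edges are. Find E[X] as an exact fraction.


K_18 has (18 − 1)!/2 = 177843714048000 labelled Hamiltonian cycles.
For each such Hamiltonian cycle H, let X_H = 1 if all 18 edges of H are present in G. Then P[X_H = 1] = p^{18} = (1/6)^{18} = 1/101559956668416.
By linearity: E[X] = Σ_H E[X_H] = 177843714048000 · p^{18} = 177843714048000 · 1/101559956668416 = 14889875/8503056.
Numerically: E[X] ≈ 1.75.

E[X] = 177843714048000 · (1/6)^{18} = 14889875/8503056 ≈ 1.75.


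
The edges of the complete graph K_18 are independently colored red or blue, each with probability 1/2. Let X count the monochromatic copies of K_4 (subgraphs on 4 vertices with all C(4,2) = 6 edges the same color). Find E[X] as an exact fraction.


Let X = Σ_S X_S over the C(18, 4) = 3060 subsets S of size 4, where X_S = 1 if the K_4 on S is monochromatic.
For a fixed S, the K_4 on S has C(4, 2) = 6 edges. P[all 6 edges red] = (1/2)^6, and likewise for blue, so P[monochromatic] = 2·(1/2)^6 = 2^{1 − 6} = 1/32.
By linearity: E[X] = C(18, 4) · 2^{1 − 6} = 3060 · 1/32 = 765/8.
Numerically: E[X] ≈ 95.6250.

E[X] = C(18,4)·2^(1−C(4,2)) = 765/8 ≈ 95.6250.


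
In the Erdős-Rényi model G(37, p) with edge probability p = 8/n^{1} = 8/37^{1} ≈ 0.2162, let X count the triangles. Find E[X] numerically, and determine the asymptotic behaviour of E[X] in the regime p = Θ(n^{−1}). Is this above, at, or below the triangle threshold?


Number of potential triangles: C(37, 3) = 7770.
Each occurs with probability p³ ≈ (0.2162)³ ≈ 1.010799e-02.
By linearity: E[X] = C(37, 3)·p³ ≈ 7770 · 1.010799e-02 ≈ 78.5391.
Here α = 1, so p = 8/n is exactly at the triangle threshold p ~ 1/n. Asymptotically E[X] → c³/6 = 8³/6 = 256/3 ≈ 85.3333, a bounded constant. In this regime the triangle count is asymptotically Poisson(c³/6).

E[X] ≈ 78.5391; in regime p = Θ(1/n^{1}) E[X] stays bounded (at the triangle threshold p ~ 1/n).


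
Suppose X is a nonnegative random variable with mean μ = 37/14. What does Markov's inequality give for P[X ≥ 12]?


μ = E[X] = 37/14, a = 12.
Markov: P[X ≥ 12] ≤ μ/a = (37/14)/12 = 37/168.
Numerically: ≈ 0.22024.
(Since a = 12 > μ = 2.64286, the bound 37/168 is < 1 and informative.)

P[X ≥ 12] ≤ 37/168 ≈ 0.22024.


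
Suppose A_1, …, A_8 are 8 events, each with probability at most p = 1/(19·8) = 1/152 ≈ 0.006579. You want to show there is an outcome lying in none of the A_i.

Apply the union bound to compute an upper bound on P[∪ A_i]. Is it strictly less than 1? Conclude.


Union bound: P[∪_{i=1}^{8} A_i] ≤ Σ_i P[A_i] ≤ 8·p = 8·(1/152) = 1/19.
Numerically: 1/19 ≈ 0.052632.
Is 1/19 < 1? YES.
Since P[∪ A_i] ≤ 1/19 < 1, the complement has P[∩ A_i^c] ≥ 1 − 1/19 = 18/19 > 0, so some outcome avoids every A_i.

8·p = 1/19 ≈ 0.052632; existence CERTIFIED by the union bound.


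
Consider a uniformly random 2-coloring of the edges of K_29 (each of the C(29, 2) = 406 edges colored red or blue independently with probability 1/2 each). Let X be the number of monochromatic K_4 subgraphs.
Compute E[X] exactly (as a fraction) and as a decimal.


Let X = Σ_S X_S over the C(29, 4) = 23751 subsets S of size 4, where X_S = 1 if the K_4 on S is monochromatic.
For a fixed S, the K_4 on S has C(4, 2) = 6 edges. P[all 6 edges red] = (1/2)^6, and likewise for blue, so P[monochromatic] = 2·(1/2)^6 = 2^{1 − 6} = 1/32.
By linearity of expectation: E[X] = C(29, 4) · 2^{1 − 6} = 23751 · 1/32 = 23751/32.
Numerically: E[X] ≈ 742.218750.

E[X] = C(29,4)·2^(1−C(4,2)) = 23751/32 ≈ 742.218750.


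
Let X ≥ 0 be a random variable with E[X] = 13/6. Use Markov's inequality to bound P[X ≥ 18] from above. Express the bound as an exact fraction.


μ = E[X] = 13/6, a = 18.
Markov: P[X ≥ 18] ≤ μ/a = (13/6)/18 = 13/108.
Numerically: ≈ 0.120.
(Since a = 18 > μ = 2.167, the bound 13/108 is < 1 and informative.)

P[X ≥ 18] ≤ 13/108 ≈ 0.120.


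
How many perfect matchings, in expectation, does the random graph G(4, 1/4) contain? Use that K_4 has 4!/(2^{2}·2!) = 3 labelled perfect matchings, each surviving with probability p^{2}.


K_4 has 4!/(2^{2}·2!) = 3 labelled perfect matchings.
For each such perfect matching H, let X_H = 1 if all 2 edges of H are present in G. Then P[X_H = 1] = p^{2} = (1/4)^{2} = 1/16.
By linearity: E[X] = Σ_H E[X_H] = 3 · p^{2} = 3 · 1/16 = 3/16.
Numerically: E[X] ≈ 0.188.

E[X] = 3 · (1/4)^{2} = 3/16 ≈ 0.188.


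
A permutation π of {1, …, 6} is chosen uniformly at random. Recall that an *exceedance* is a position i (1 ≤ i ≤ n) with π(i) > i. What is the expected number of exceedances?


Write X = Σ_{i=1}^{6} X_i, where X_i = 1_{π(i) > i}.
For each fixed i, π(i) is uniform over {1, …, 6} (marginal of a uniform permutation), so P[π(i) > i] = (n − i)/n. Summing: Σ_{i=1}^{6} (n − i)/n = (0 + 1 + … + 5)/6 = 6(6 − 1)/(2·6) = (6 − 1)/2.
Hence E[X] = Σ_{i=1}^{6} (6 − i)/6 = 5/2 ≈ 2.500.

E[X] = 5/2 = 2.500.


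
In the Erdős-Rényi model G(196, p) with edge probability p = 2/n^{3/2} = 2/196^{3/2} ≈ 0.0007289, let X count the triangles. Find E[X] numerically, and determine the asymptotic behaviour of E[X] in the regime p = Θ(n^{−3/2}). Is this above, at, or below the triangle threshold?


Number of potential triangles: C(196, 3) = 1235780.
Each occurs with probability p³ ≈ (0.0007289)³ ≈ 3.872021e-10.
By linearity: E[X] = C(196, 3)·p³ ≈ 1235780 · 3.872021e-10 ≈ 0.0005.
Since α = 3/2 > 1, p = c/n^{3/2} = o(1/n) is below the triangle threshold p ~ 1/n. Asymptotically E[X] ~ (c³/6)·n^{3(1−α)} = (2³/6)·n^{-1.5} → 0, so by Markov's inequality G has no triangles w.h.p.

E[X] ≈ 0.0005; in regime p = Θ(1/n^{3/2}) E[X] tends to 0 (below the triangle threshold p ~ 1/n).


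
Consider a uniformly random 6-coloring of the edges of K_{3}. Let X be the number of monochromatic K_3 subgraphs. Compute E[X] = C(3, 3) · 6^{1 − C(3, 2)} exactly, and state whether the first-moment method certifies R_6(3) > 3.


E[X] = C(3, 3) · 6^{1 − 3} = 1 · 6^{−2} = 1/36.
As a reduced fraction: E[X] = 1/36 ≈ 0.028.
Is E[X] < 1? YES.
Since E[X] < 1, there exists a 6-coloring of K_{3} with no monochromatic K_3; hence R_6(3) > 3.

E[X] = 1/36 ≈ 0.028; E[X] < 1, so R_6(3) > 3.


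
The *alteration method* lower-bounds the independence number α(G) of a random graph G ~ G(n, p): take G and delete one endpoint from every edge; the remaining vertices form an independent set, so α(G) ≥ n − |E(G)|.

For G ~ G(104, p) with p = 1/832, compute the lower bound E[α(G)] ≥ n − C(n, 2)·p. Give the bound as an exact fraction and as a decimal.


E[|E(G)|] = C(104, 2)·p = 5356 · (1/832) = 103/16.
E[α(G)] ≥ n − E[|E(G)|] = 104 − 103/16 = 1561/16.
Numerically: ≈ 97.562.
(This is only a lower bound; the true E[α(G)] may be larger.)

E[α(G)] ≥ 1561/16 ≈ 97.562.


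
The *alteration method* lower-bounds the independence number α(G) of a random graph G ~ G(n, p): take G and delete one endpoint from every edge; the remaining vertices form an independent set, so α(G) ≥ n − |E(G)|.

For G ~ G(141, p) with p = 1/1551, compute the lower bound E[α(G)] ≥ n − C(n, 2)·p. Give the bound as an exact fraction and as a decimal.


E[|E(G)|] = C(141, 2)·p = 9870 · (1/1551) = 70/11.
E[α(G)] ≥ n − E[|E(G)|] = 141 − 70/11 = 1481/11.
Numerically: ≈ 134.6364.
(This is only a lower bound; the true E[α(G)] may be larger.)

E[α(G)] ≥ 1481/11 ≈ 134.6364.


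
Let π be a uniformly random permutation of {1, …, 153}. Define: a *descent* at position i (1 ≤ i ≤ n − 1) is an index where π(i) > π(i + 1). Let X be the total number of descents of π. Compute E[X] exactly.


Write X = Σ X_I over i = 1, …, 152, with X_I the indicator of one descent.
There are 152 indicators.
For each fixed i, the pair (π(i), π(i+1)) is a uniformly random ordered pair of distinct values from {1, …, 153}; by symmetry P[π(i) > π(i+1)] = 1/2.
By linearity: E[X] = 152 · (1/2) = (153 − 1) · (1/2) = 76 ≈ 76.000000.

E[X] = 76 = 76.000000.


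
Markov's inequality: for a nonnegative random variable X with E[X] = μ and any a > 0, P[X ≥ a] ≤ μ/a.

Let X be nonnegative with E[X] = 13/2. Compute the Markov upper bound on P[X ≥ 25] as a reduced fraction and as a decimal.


μ = E[X] = 13/2, a = 25.
Markov: P[X ≥ 25] ≤ μ/a = (13/2)/25 = 13/50.
Numerically: ≈ 0.2600.
(Since a = 25 > μ = 6.5000, the bound 13/50 is < 1 and informative.)

P[X ≥ 25] ≤ 13/50 ≈ 0.2600.


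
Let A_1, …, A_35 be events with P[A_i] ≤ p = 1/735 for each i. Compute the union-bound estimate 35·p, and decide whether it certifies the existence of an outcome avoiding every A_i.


Union bound: P[∪_{i=1}^{35} A_i] ≤ Σ_i P[A_i] ≤ 35·p = 35·(1/735) = 1/21.
Numerically: 1/21 ≈ 0.04762.
Is 1/21 < 1? YES.
Since P[∪ A_i] ≤ 1/21 < 1, the complement has P[∩ A_i^c] ≥ 1 − 1/21 = 20/21 > 0, so some outcome avoids every A_i.

35·p = 1/21 ≈ 0.04762; existence CERTIFIED by the union bound.


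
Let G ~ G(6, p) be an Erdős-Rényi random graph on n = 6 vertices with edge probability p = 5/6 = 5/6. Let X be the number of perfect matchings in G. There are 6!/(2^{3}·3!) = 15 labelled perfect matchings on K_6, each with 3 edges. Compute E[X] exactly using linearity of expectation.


K_6 has 6!/(2^{3}·3!) = 15 labelled perfect matchings.
For each such perfect matching H, let X_H = 1 if all 3 edges of H are present in G. Then P[X_H = 1] = p^{3} = (5/6)^{3} = 125/216.
Summing the indicators: E[X] = Σ_H E[X_H] = 15 · p^{3} = 15 · 125/216 = 625/72.
Numerically: E[X] ≈ 8.68056.

E[X] = 15 · (5/6)^{3} = 625/72 ≈ 8.68056.


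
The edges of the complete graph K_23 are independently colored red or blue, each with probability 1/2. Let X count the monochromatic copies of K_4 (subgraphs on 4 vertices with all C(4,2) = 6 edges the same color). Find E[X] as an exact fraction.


Let X = Σ_S X_S over the C(23, 4) = 8855 subsets S of size 4, where X_S = 1 if the K_4 on S is monochromatic.
For a fixed S, the K_4 on S has C(4, 2) = 6 edges. P[all 6 edges red] = (1/2)^6, and likewise for blue, so P[monochromatic] = 2·(1/2)^6 = 2^{1 − 6} = 1/32.
Summing: E[X] = C(23, 4) · 2^{1 − 6} = 8855 · 1/32 = 8855/32.
Numerically: E[X] ≈ 276.718750.

E[X] = C(23,4)·2^(1−C(4,2)) = 8855/32 ≈ 276.718750.


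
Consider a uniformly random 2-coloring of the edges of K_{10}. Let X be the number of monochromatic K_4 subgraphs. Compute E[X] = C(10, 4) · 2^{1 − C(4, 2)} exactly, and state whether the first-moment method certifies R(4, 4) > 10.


E[X] = C(10, 4) · 2^{1 − 6} = 210 · 2^{−5} = 210/32.
As a reduced fraction: E[X] = 105/16 ≈ 6.562500.
Is E[X] < 1? NO.
Since E[X] ≥ 1, the first-moment bound is inconclusive at n = 10; it does NOT by itself certify R(4, 4) > 10.

E[X] = 105/16 ≈ 6.562500; E[X] ≥ 1; first-moment method inconclusive here.


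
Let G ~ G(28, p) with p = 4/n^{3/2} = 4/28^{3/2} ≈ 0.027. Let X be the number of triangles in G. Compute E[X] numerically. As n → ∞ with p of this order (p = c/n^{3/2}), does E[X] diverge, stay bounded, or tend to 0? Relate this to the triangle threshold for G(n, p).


Number of potential triangles: C(28, 3) = 3276.
Each occurs with probability p³ ≈ (0.027)³ ≈ 1.967745e-05.
By linearity: E[X] = C(28, 3)·p³ ≈ 3276 · 1.967745e-05 ≈ 0.0645.
Since α = 3/2 > 1, p = c/n^{3/2} = o(1/n) is below the triangle threshold p ~ 1/n. Asymptotically E[X] ~ (c³/6)·n^{3(1−α)} = (4³/6)·n^{-1.5} → 0, so by Markov's inequality G has no triangles w.h.p.

E[X] ≈ 0.0645; in regime p = Θ(1/n^{3/2}) E[X] tends to 0 (below the triangle threshold p ~ 1/n).


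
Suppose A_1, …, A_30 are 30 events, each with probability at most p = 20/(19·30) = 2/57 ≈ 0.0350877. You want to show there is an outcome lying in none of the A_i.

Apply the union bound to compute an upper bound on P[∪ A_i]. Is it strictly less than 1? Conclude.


Union bound: P[∪_{i=1}^{30} A_i] ≤ Σ_i P[A_i] ≤ 30·p = 30·(2/57) = 20/19.
Numerically: 20/19 ≈ 1.0526316.
Is 20/19 < 1? NO.
Since the bound 20/19 is ≥ 1, the union bound is uninformative here; it does NOT by itself certify existence.

30·p = 20/19 ≈ 1.0526316; existence NOT certified by the union bound.


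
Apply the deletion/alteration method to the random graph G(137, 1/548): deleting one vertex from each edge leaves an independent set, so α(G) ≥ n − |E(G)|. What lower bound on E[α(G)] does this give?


E[|E(G)|] = C(137, 2)·p = 9316 · (1/548) = 17.
E[α(G)] ≥ n − E[|E(G)|] = 137 − 17 = 120.
Numerically: ≈ 120.00000.
(This is only a lower bound; the true E[α(G)] may be larger.)

E[α(G)] ≥ 120 ≈ 120.00000.


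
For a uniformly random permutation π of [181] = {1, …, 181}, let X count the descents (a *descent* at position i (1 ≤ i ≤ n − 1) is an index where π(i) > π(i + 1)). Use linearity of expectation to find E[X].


Write X = Σ X_I over i = 1, …, 180, with X_I the indicator of one descent.
There are 180 indicators.
For each fixed i, the pair (π(i), π(i+1)) is a uniformly random ordered pair of distinct values from {1, …, 181}; by symmetry P[π(i) > π(i+1)] = 1/2.
By linearity: E[X] = 180 · (1/2) = (181 − 1) · (1/2) = 90 ≈ 90.000.

E[X] = 90 = 90.000.


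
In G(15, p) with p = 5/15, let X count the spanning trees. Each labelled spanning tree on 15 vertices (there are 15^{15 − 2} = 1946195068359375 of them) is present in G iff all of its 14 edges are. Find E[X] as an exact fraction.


K_15 has 15^{15 − 2} = 1946195068359375 labelled spanning trees.
For each such spanning tree H, let X_H = 1 if all 14 edges of H are present in G. Then P[X_H = 1] = p^{14} = (1/3)^{14} = 1/4782969.
By linearity of expectation: E[X] = Σ_H E[X_H] = 1946195068359375 · p^{14} = 1946195068359375 · 1/4782969 = 1220703125/3.
Numerically: E[X] ≈ 4.07e+08.

E[X] = 1946195068359375 · (1/3)^{14} = 1220703125/3 ≈ 4.07e+08.
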